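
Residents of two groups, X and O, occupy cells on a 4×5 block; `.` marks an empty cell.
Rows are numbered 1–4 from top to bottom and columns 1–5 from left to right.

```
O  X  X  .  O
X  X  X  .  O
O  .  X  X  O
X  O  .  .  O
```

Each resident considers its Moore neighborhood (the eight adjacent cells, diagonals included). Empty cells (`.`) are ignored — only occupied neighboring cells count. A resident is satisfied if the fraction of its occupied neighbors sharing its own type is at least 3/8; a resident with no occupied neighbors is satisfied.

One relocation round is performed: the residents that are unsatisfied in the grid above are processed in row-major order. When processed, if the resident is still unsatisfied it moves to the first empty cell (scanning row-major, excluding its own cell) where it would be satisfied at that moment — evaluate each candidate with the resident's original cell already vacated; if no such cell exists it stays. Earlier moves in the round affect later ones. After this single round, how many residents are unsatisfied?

1

Initially unsatisfied (in order): (1,1), (3,1), (4,1), (4,2).
  (1,1) → (1,4).
  (3,1) → (2,4).
  (4,1) → (1,1).
  (4,2) → (4,1).
Resulting grid:
X X X O O
X X X O O
. . X X O
O . . . O
Unsatisfied now: (3,4).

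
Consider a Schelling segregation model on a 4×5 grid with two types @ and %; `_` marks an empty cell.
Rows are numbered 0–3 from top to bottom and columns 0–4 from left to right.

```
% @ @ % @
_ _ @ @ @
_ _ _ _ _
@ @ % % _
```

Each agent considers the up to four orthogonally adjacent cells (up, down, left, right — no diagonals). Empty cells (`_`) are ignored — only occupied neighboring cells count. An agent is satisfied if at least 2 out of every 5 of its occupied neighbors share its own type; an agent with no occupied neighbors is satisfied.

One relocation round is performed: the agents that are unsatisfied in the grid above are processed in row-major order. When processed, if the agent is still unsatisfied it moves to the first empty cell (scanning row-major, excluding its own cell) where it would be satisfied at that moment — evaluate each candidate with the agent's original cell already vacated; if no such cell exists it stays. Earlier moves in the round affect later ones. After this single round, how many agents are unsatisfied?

Initially unsatisfied (in order): (0,0), (0,3).
  (0,0) → (1,0).
  (0,3) → (0,0).
Resulting grid:
% @ @ _ @
% _ @ @ @
_ _ _ _ _
@ @ % % _
All satisfied now.

0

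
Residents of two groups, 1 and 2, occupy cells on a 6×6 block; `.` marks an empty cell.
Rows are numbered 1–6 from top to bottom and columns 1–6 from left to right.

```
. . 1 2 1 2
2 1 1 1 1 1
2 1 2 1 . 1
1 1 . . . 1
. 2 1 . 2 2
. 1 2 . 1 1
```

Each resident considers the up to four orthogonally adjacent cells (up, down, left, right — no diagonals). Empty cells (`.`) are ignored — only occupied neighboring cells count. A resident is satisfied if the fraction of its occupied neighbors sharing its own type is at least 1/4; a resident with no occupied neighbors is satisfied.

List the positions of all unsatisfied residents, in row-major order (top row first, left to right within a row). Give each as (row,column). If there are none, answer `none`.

(1,3)1 1/2 ok
(1,4)2 0/3 unhappy
(1,5)1 1/3 ok
(1,6)2 0/2 unhappy
(2,1)2 1/2 ok
(2,2)1 2/3 ok
(2,3)1 3/4 ok
(2,4)1 3/4 ok
(2,5)1 3/3 ok
(2,6)1 2/3 ok
(3,1)2 1/3 ok
(3,2)1 2/4 ok
(3,3)2 0/3 unhappy
(3,4)1 1/2 ok
(3,6)1 2/2 ok
(4,1)1 1/2 ok
(4,2)1 2/3 ok
(4,6)1 1/2 ok
(5,2)2 0/3 unhappy
(5,3)1 0/2 unhappy
(5,5)2 1/2 ok
(5,6)2 1/3 ok
(6,2)1 0/2 unhappy
(6,3)2 0/2 unhappy
(6,5)1 1/2 ok
(6,6)1 1/2 ok

(1,4), (1,6), (3,3), (5,2), (5,3), (6,2), (6,3)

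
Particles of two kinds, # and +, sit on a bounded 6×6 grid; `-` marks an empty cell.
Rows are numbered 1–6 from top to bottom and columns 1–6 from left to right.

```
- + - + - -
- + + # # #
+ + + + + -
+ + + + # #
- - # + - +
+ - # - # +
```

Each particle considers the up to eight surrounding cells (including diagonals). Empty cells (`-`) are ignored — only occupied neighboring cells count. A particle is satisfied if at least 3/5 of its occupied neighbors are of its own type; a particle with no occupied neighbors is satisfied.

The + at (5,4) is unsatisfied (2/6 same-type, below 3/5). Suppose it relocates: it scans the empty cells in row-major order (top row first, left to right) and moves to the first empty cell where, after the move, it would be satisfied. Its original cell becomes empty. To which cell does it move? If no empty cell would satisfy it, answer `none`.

Vacating (5,4). Empty cells in order:
  (1,1): 2/2 same-type → satisfied — stop here.

(1,1)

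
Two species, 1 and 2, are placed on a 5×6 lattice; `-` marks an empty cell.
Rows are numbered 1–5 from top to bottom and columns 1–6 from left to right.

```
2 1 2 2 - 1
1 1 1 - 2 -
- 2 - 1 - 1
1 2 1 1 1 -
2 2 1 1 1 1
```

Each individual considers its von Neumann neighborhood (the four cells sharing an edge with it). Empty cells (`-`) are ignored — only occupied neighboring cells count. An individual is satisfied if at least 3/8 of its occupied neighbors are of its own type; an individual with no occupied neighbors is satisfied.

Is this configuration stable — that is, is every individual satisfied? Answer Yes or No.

(1,1)2 0/2 not
(1,2)1 1/3 not
(1,3)2 1/3 not
(1,4)2 1/1 satisfied
(1,6)1 0/0 satisfied
(2,1)1 1/2 satisfied
(2,2)1 3/4 satisfied
(2,3)1 1/2 satisfied
(2,5)2 0/0 satisfied
(3,2)2 1/2 satisfied
(3,4)1 1/1 satisfied
(3,6)1 0/0 satisfied
(4,1)1 0/2 not
(4,2)2 2/4 satisfied
(4,3)1 2/3 satisfied
(4,4)1 4/4 satisfied
(4,5)1 2/2 satisfied
(5,1)2 1/2 satisfied
(5,2)2 2/3 satisfied
(5,3)1 2/3 satisfied
(5,4)1 3/3 satisfied
(5,5)1 3/3 satisfied
(5,6)1 1/1 satisfied
For instance (1,1) has only 0/2 same-type neighbors, below 3/8.

No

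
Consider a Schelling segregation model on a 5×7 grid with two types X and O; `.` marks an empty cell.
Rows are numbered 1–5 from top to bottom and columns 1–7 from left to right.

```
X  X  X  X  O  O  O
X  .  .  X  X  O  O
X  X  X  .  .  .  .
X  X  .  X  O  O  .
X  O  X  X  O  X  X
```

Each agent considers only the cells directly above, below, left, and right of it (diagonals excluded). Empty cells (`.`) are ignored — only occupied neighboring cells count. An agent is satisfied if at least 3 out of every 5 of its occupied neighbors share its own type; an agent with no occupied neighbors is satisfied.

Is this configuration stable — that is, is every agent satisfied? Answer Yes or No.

(1,1)X 2/2 satisfied
(1,2)X 2/2 satisfied
(1,3)X 2/2 satisfied
(1,4)X 2/3 satisfied
(1,5)O 1/3 not
(1,6)O 3/3 satisfied
(1,7)O 2/2 satisfied
(2,1)X 2/2 satisfied
(2,4)X 2/2 satisfied
(2,5)X 1/3 not
(2,6)O 2/3 satisfied
(2,7)O 2/2 satisfied
(3,1)X 3/3 satisfied
(3,2)X 3/3 satisfied
(3,3)X 1/1 satisfied
(4,1)X 3/3 satisfied
(4,2)X 2/3 satisfied
(4,4)X 1/2 not
(4,5)O 2/3 satisfied
(4,6)O 1/2 not
(5,1)X 1/2 not
(5,2)O 0/3 not
(5,3)X 1/2 not
(5,4)X 2/3 satisfied
(5,5)O 1/3 not
(5,6)X 1/3 not
(5,7)X 1/1 satisfied
For instance (1,5) has only 1/3 same-type neighbors, below 3/5.

No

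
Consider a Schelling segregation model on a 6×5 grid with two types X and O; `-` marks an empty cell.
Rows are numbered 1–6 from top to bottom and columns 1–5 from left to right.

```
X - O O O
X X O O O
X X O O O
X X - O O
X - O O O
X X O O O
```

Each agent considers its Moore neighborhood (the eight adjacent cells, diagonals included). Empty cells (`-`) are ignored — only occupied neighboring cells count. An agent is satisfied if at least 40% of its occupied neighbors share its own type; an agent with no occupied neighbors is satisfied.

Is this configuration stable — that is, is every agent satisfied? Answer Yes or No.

Row 1: (1,1)X 2/2 ✓ · (1,3)O 3/4 ✓ · (1,4)O 5/5 ✓ · (1,5)O 3/3 ✓
Row 2: (2,1)X 4/4 ✓ · (2,2)X 4/7 ✓ · (2,3)O 5/7 ✓ · (2,4)O 8/8 ✓ · (2,5)O 5/5 ✓
Row 3: (3,1)X 5/5 ✓ · (3,2)X 5/7 ✓ · (3,3)O 4/7 ✓ · (3,4)O 7/7 ✓ · (3,5)O 5/5 ✓
Row 4: (4,1)X 4/4 ✓ · (4,2)X 4/6 ✓ · (4,4)O 7/7 ✓ · (4,5)O 5/5 ✓
Row 5: (5,1)X 4/4 ✓ · (5,3)O 4/6 ✓ · (5,4)O 7/7 ✓ · (5,5)O 5/5 ✓
Row 6: (6,1)X 2/2 ✓ · (6,2)X 2/4 ✓ · (6,3)O 3/4 ✓ · (6,4)O 5/5 ✓ · (6,5)O 3/3 ✓
All meet the threshold, so the configuration is stable.

Yes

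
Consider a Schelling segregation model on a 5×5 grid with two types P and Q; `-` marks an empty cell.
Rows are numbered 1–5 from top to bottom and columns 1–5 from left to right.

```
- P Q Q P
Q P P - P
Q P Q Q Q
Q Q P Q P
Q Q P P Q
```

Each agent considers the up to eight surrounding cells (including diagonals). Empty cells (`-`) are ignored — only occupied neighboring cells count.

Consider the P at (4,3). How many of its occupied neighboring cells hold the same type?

3

Occupied neighbors of (4,3): (3,2)=P, (3,3)=Q, (3,4)=Q, (4,2)=Q, (4,4)=Q, (5,2)=Q, (5,3)=P, (5,4)=P.
Same type (P): 3 of 8.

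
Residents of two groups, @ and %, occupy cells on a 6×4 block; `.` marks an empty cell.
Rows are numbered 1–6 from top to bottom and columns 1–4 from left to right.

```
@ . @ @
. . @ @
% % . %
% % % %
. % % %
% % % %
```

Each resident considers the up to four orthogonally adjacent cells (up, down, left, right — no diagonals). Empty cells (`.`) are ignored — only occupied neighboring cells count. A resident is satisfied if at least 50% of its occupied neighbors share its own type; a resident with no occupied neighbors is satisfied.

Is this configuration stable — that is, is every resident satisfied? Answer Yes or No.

Row 1: (1,1)@ 0/0 ✓ · (1,3)@ 2/2 ✓ · (1,4)@ 2/2 ✓
Row 2: (2,3)@ 2/2 ✓ · (2,4)@ 2/3 ✓
Row 3: (3,1)% 2/2 ✓ · (3,2)% 2/2 ✓ · (3,4)% 1/2 ✓
Row 4: (4,1)% 2/2 ✓ · (4,2)% 4/4 ✓ · (4,3)% 3/3 ✓ · (4,4)% 3/3 ✓
Row 5: (5,2)% 3/3 ✓ · (5,3)% 4/4 ✓ · (5,4)% 3/3 ✓
Row 6: (6,1)% 1/1 ✓ · (6,2)% 3/3 ✓ · (6,3)% 3/3 ✓ · (6,4)% 2/2 ✓
All meet the threshold, so the configuration is stable.

Yes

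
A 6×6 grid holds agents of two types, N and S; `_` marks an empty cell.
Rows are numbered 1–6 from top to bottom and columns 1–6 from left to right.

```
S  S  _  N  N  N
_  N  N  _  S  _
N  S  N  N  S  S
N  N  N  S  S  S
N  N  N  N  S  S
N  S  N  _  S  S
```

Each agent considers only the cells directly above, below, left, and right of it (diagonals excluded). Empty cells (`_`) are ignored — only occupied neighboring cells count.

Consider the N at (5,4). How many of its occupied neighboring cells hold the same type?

1

Occupied neighbors of (5,4): (4,4)=S, (5,3)=N, (5,5)=S.
Same type (N): 1 of 3.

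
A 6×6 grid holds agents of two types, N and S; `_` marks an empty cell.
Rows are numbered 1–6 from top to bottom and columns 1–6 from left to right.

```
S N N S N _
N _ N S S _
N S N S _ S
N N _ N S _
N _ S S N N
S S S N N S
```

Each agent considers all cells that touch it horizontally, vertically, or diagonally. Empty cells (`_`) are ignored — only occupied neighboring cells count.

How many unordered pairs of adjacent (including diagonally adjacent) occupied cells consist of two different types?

35

Scan each occupied cell's neighbors to the right and below (and the two forward diagonals) so each pair is counted once.
Row 1: S(1,1)–N(1,2)≠ S(1,1)–N(2,1)≠ N(1,2)–N(1,3)= N(1,2)–N(2,3)= N(1,2)–N(2,1)= N(1,3)–S(1,4)≠ N(1,3)–N(2,3)= N(1,3)–S(2,4)≠ S(1,4)–N(1,5)≠ S(1,4)–S(2,4)= S(1,4)–S(2,5)= S(1,4)–N(2,3)≠ N(1,5)–S(2,5)≠ N(1,5)–S(2,4)≠  → 8/14 unlike.
Row 2: N(2,1)–N(3,1)= N(2,1)–S(3,2)≠ N(2,3)–S(2,4)≠ N(2,3)–N(3,3)= N(2,3)–S(3,4)≠ N(2,3)–S(3,2)≠ S(2,4)–S(2,5)= S(2,4)–S(3,4)= S(2,4)–N(3,3)≠ S(2,5)–S(3,6)= S(2,5)–S(3,4)=  → 5/11 unlike.
Row 3: N(3,1)–S(3,2)≠ N(3,1)–N(4,1)= N(3,1)–N(4,2)= S(3,2)–N(3,3)≠ S(3,2)–N(4,2)≠ S(3,2)–N(4,1)≠ N(3,3)–S(3,4)≠ N(3,3)–N(4,4)= N(3,3)–N(4,2)= S(3,4)–N(4,4)≠ S(3,4)–S(4,5)= S(3,6)–S(4,5)=  → 6/12 unlike.
Row 4: N(4,1)–N(4,2)= N(4,1)–N(5,1)= N(4,2)–S(5,3)≠ N(4,2)–N(5,1)= N(4,4)–S(4,5)≠ N(4,4)–S(5,4)≠ N(4,4)–N(5,5)= N(4,4)–S(5,3)≠ S(4,5)–N(5,5)≠ S(4,5)–N(5,6)≠ S(4,5)–S(5,4)=  → 6/11 unlike.
Row 5: N(5,1)–S(6,1)≠ N(5,1)–S(6,2)≠ S(5,3)–S(5,4)= S(5,3)–S(6,3)= S(5,3)–N(6,4)≠ S(5,3)–S(6,2)= S(5,4)–N(5,5)≠ S(5,4)–N(6,4)≠ S(5,4)–N(6,5)≠ S(5,4)–S(6,3)= N(5,5)–N(5,6)= N(5,5)–N(6,5)= N(5,5)–S(6,6)≠ N(5,5)–N(6,4)= N(5,6)–S(6,6)≠ N(5,6)–N(6,5)=  → 8/16 unlike.
Row 6: S(6,1)–S(6,2)= S(6,2)–S(6,3)= S(6,3)–N(6,4)≠ N(6,4)–N(6,5)= N(6,5)–S(6,6)≠  → 2/5 unlike.
Total adjacent occupied pairs: 69; unlike-type pairs: 35.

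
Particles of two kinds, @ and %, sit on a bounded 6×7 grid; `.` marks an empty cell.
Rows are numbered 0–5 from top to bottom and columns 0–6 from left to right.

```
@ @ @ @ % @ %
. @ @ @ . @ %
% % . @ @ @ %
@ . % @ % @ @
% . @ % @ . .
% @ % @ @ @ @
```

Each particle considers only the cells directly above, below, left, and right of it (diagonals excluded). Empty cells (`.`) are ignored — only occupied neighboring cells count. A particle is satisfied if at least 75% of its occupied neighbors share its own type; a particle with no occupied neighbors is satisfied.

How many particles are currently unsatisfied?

25

Row 0: (0,0)@ 1/1 ok · (0,1)@ 3/3 ok · (0,2)@ 3/3 ok · (0,3)@ 2/3 unhappy · (0,4)% 0/2 unhappy · (0,5)@ 1/3 unhappy · (0,6)% 1/2 unhappy
Row 1: (1,1)@ 2/3 unhappy · (1,2)@ 3/3 ok · (1,3)@ 3/3 ok · (1,5)@ 2/3 unhappy · (1,6)% 2/3 unhappy
Row 2: (2,0)% 1/2 unhappy · (2,1)% 1/2 unhappy · (2,3)@ 3/3 ok · (2,4)@ 2/3 unhappy · (2,5)@ 3/4 ok · (2,6)% 1/3 unhappy
Row 3: (3,0)@ 0/2 unhappy · (3,2)% 0/2 unhappy · (3,3)@ 1/4 unhappy · (3,4)% 0/4 unhappy · (3,5)@ 2/3 unhappy · (3,6)@ 1/2 unhappy
Row 4: (4,0)% 1/2 unhappy · (4,2)@ 0/3 unhappy · (4,3)% 0/4 unhappy · (4,4)@ 1/3 unhappy
Row 5: (5,0)% 1/2 unhappy · (5,1)@ 0/2 unhappy · (5,2)% 0/3 unhappy · (5,3)@ 1/3 unhappy · (5,4)@ 3/3 ok · (5,5)@ 2/2 ok · (5,6)@ 1/1 ok
Unsatisfied: (0,3), (0,4), (0,5), (0,6), (1,1), (1,5), (1,6), (2,0), (2,1), (2,4), (2,6), (3,0), (3,2), (3,3), (3,4), (3,5), (3,6), (4,0), (4,2), (4,3), (4,4), (5,0), (5,1), (5,2), (5,3) — 25 in total.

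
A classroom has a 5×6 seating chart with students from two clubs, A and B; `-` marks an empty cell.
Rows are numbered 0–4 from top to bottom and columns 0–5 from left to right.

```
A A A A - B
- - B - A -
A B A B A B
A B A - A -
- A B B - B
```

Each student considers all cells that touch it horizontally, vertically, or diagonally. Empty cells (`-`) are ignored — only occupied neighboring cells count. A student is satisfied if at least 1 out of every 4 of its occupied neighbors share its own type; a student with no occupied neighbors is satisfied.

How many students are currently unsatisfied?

Row 0: (0,0)A 1/1 ok · (0,1)A 2/3 ok · (0,2)A 2/3 ok · (0,3)A 2/3 ok · (0,5)B 0/1 unhappy
Row 1: (1,2)B 2/6 ok · (1,4)A 2/5 ok
Row 2: (2,0)A 1/3 ok · (2,1)B 2/6 ok · (2,2)A 1/5 unhappy · (2,3)B 1/6 unhappy · (2,4)A 2/4 ok · (2,5)B 0/3 unhappy
Row 3: (3,0)A 2/4 ok · (3,1)B 2/7 ok · (3,2)A 2/7 ok · (3,4)A 1/5 unhappy
Row 4: (4,1)A 2/4 ok · (4,2)B 2/4 ok · (4,3)B 1/3 ok · (4,5)B 0/1 unhappy
Unsatisfied: (0,5), (2,2), (2,3), (2,5), (3,4), (4,5) — 6 in total.

6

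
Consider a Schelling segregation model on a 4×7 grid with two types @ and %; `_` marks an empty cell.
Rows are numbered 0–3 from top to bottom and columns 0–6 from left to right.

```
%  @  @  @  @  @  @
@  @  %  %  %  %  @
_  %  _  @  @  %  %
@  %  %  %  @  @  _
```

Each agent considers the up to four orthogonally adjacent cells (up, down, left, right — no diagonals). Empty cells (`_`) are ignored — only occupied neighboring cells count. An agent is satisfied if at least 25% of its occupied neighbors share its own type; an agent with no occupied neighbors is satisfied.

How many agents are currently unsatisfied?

2

(0,0)% 0/2 ✗
(0,1)@ 2/3 ✓
(0,2)@ 2/3 ✓
(0,3)@ 2/3 ✓
(0,4)@ 2/3 ✓
(0,5)@ 2/3 ✓
(0,6)@ 2/2 ✓
(1,0)@ 1/2 ✓
(1,1)@ 2/4 ✓
(1,2)% 1/3 ✓
(1,3)% 2/4 ✓
(1,4)% 2/4 ✓
(1,5)% 2/4 ✓
(1,6)@ 1/3 ✓
(2,1)% 1/2 ✓
(2,3)@ 1/3 ✓
(2,4)@ 2/4 ✓
(2,5)% 2/4 ✓
(2,6)% 1/2 ✓
(3,0)@ 0/1 ✗
(3,1)% 2/3 ✓
(3,2)% 2/2 ✓
(3,3)% 1/3 ✓
(3,4)@ 2/3 ✓
(3,5)@ 1/2 ✓
Unsatisfied: (0,0), (3,0) — 2 in total.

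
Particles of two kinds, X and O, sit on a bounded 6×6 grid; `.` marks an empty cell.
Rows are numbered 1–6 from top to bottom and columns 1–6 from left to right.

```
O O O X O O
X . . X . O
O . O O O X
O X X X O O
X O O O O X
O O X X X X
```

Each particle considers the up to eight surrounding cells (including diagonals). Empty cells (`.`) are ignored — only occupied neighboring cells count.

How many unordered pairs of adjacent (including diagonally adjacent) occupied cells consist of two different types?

Scan each occupied cell's neighbors to the right and below (and the two forward diagonals) so each pair is counted once.
Row 1: O(1,1)–O(1,2)= O(1,1)–X(2,1)≠ O(1,2)–O(1,3)= O(1,2)–X(2,1)≠ O(1,3)–X(1,4)≠ O(1,3)–X(2,4)≠ X(1,4)–O(1,5)≠ X(1,4)–X(2,4)= O(1,5)–O(1,6)= O(1,5)–O(2,6)= O(1,5)–X(2,4)≠ O(1,6)–O(2,6)=  → 6/12 unlike.
Row 2: X(2,1)–O(3,1)≠ X(2,4)–O(3,4)≠ X(2,4)–O(3,5)≠ X(2,4)–O(3,3)≠ O(2,6)–X(3,6)≠ O(2,6)–O(3,5)=  → 5/6 unlike.
Row 3: O(3,1)–O(4,1)= O(3,1)–X(4,2)≠ O(3,3)–O(3,4)= O(3,3)–X(4,3)≠ O(3,3)–X(4,4)≠ O(3,3)–X(4,2)≠ O(3,4)–O(3,5)= O(3,4)–X(4,4)≠ O(3,4)–O(4,5)= O(3,4)–X(4,3)≠ O(3,5)–X(3,6)≠ O(3,5)–O(4,5)= O(3,5)–O(4,6)= O(3,5)–X(4,4)≠ X(3,6)–O(4,6)≠ X(3,6)–O(4,5)≠  → 10/16 unlike.
Row 4: O(4,1)–X(4,2)≠ O(4,1)–X(5,1)≠ O(4,1)–O(5,2)= X(4,2)–X(4,3)= X(4,2)–O(5,2)≠ X(4,2)–O(5,3)≠ X(4,2)–X(5,1)= X(4,3)–X(4,4)= X(4,3)–O(5,3)≠ X(4,3)–O(5,4)≠ X(4,3)–O(5,2)≠ X(4,4)–O(4,5)≠ X(4,4)–O(5,4)≠ X(4,4)–O(5,5)≠ X(4,4)–O(5,3)≠ O(4,5)–O(4,6)= O(4,5)–O(5,5)= O(4,5)–X(5,6)≠ O(4,5)–O(5,4)= O(4,6)–X(5,6)≠ O(4,6)–O(5,5)=  → 13/21 unlike.
Row 5: X(5,1)–O(5,2)≠ X(5,1)–O(6,1)≠ X(5,1)–O(6,2)≠ O(5,2)–O(5,3)= O(5,2)–O(6,2)= O(5,2)–X(6,3)≠ O(5,2)–O(6,1)= O(5,3)–O(5,4)= O(5,3)–X(6,3)≠ O(5,3)–X(6,4)≠ O(5,3)–O(6,2)= O(5,4)–O(5,5)= O(5,4)–X(6,4)≠ O(5,4)–X(6,5)≠ O(5,4)–X(6,3)≠ O(5,5)–X(5,6)≠ O(5,5)–X(6,5)≠ O(5,5)–X(6,6)≠ O(5,5)–X(6,4)≠ X(5,6)–X(6,6)= X(5,6)–X(6,5)=  → 13/21 unlike.
Row 6: O(6,1)–O(6,2)= O(6,2)–X(6,3)≠ X(6,3)–X(6,4)= X(6,4)–X(6,5)= X(6,5)–X(6,6)=  → 1/5 unlike.
Total adjacent occupied pairs: 81; unlike-type pairs: 48.

48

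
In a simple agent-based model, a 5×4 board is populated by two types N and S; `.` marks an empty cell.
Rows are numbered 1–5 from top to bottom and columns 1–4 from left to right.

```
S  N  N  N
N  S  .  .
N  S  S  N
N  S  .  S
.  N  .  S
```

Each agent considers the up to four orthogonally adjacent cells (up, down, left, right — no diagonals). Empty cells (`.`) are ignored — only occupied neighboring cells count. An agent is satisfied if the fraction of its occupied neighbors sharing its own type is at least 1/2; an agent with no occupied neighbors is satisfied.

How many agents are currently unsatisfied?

7

Row 1: (1,1)S 0/2 not · (1,2)N 1/3 not · (1,3)N 2/2 satisfied · (1,4)N 1/1 satisfied
Row 2: (2,1)N 1/3 not · (2,2)S 1/3 not
Row 3: (3,1)N 2/3 satisfied · (3,2)S 3/4 satisfied · (3,3)S 1/2 satisfied · (3,4)N 0/2 not
Row 4: (4,1)N 1/2 satisfied · (4,2)S 1/3 not · (4,4)S 1/2 satisfied
Row 5: (5,2)N 0/1 not · (5,4)S 1/1 satisfied
Unsatisfied: (1,1), (1,2), (2,1), (2,2), (3,4), (4,2), (5,2) — 7 in total.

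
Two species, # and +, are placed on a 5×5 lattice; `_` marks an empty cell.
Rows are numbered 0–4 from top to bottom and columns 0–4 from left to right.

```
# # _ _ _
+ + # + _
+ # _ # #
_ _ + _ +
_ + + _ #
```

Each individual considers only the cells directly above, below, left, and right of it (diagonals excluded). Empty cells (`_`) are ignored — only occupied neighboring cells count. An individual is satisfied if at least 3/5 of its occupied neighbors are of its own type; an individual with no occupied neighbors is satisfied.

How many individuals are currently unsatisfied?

11

(0,0)# 1/2 ✗
(0,1)# 1/2 ✗
(1,0)+ 2/3 ✓
(1,1)+ 1/4 ✗
(1,2)# 0/2 ✗
(1,3)+ 0/2 ✗
(2,0)+ 1/2 ✗
(2,1)# 0/2 ✗
(2,3)# 1/2 ✗
(2,4)# 1/2 ✗
(3,2)+ 1/1 ✓
(3,4)+ 0/2 ✗
(4,1)+ 1/1 ✓
(4,2)+ 2/2 ✓
(4,4)# 0/1 ✗
Unsatisfied: (0,0), (0,1), (1,1), (1,2), (1,3), (2,0), (2,1), (2,3), (2,4), (3,4), (4,4) — 11 in total.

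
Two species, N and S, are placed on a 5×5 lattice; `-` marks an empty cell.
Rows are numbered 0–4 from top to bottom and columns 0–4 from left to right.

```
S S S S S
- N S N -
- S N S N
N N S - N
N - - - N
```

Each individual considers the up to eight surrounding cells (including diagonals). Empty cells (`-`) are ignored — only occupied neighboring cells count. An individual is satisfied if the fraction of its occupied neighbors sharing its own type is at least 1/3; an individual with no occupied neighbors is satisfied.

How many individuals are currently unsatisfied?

Row 0: (0,0)S 1/2 satisfied · (0,1)S 3/4 satisfied · (0,2)S 3/5 satisfied · (0,3)S 3/4 satisfied · (0,4)S 1/2 satisfied
Row 1: (1,1)N 1/6 not · (1,2)S 5/8 satisfied · (1,3)N 2/7 not
Row 2: (2,1)S 2/6 satisfied · (2,2)N 3/7 satisfied · (2,3)S 2/6 satisfied · (2,4)N 2/3 satisfied
Row 3: (3,0)N 2/3 satisfied · (3,1)N 3/5 satisfied · (3,2)S 2/4 satisfied · (3,4)N 2/3 satisfied
Row 4: (4,0)N 2/2 satisfied · (4,4)N 1/1 satisfied
Unsatisfied: (1,1), (1,3) — 2 in total.

2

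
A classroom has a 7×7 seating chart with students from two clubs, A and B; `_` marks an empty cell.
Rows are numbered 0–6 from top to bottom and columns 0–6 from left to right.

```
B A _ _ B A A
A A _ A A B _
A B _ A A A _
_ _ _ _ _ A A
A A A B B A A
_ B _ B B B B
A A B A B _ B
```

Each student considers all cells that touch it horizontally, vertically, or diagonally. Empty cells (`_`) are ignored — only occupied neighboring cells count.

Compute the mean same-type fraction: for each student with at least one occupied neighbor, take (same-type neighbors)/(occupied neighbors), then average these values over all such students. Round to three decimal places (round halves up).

0.561

(0,0)B 0/3
(0,1)A 2/3
(0,4)B 1/4
(0,5)A 2/4
(0,6)A 1/2
(1,0)A 3/5
(1,1)A 3/5
(1,3)A 3/4
(1,4)A 5/7
(1,5)B 1/6
(2,0)A 2/3
(2,1)B 0/3
(2,3)A 3/3
(2,4)A 5/6
(2,5)A 4/5
(3,5)A 5/6
(3,6)A 4/4
(4,0)A 1/2
(4,1)A 2/3
(4,2)A 1/4
(4,3)B 3/4
(4,4)B 4/6
(4,5)A 3/7
(4,6)A 3/5
(5,1)B 1/6
(5,3)B 5/7
(5,4)B 5/7
(5,5)B 5/7
(5,6)B 2/4
(6,0)A 1/2
(6,1)A 1/3
(6,2)B 2/4
(6,3)A 0/4
(6,4)B 3/4
(6,6)B 2/2
Sum over 35 students: 0/3 + 2/3 + 1/4 + 2/4 + 1/2 + 3/5 + 3/5 + 3/4 + 5/7 + 1/6 + 2/3 + 0/3 + 3/3 + 5/6 + 4/5 + 5/6 + 4/4 + 1/2 + 2/3 + 1/4 + 3/4 + 4/6 + 3/7 + 3/5 + 1/6 + 5/7 + 5/7 + 5/7 + 2/4 + 1/2 + 1/3 + 2/4 + 0/4 + 3/4 + 2/2 = 2749/140; mean = 2749/140 ÷ 35 = 2749/4900 = 0.561020… → 0.561.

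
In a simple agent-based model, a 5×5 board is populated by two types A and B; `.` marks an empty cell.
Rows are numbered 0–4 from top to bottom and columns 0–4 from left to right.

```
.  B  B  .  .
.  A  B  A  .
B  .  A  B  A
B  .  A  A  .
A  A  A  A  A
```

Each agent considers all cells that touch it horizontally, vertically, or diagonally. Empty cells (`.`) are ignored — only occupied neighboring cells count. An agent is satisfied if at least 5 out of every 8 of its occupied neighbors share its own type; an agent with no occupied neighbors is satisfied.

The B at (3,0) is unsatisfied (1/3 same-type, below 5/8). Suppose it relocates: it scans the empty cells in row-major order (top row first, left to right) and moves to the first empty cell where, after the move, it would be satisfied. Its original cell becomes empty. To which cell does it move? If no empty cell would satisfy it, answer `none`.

(0,3)

Vacating (3,0). Empty cells in order:
  (0,0): 1/2 same-type → still unsatisfied.
  (0,3): 2/3 same-type → satisfied — stop here.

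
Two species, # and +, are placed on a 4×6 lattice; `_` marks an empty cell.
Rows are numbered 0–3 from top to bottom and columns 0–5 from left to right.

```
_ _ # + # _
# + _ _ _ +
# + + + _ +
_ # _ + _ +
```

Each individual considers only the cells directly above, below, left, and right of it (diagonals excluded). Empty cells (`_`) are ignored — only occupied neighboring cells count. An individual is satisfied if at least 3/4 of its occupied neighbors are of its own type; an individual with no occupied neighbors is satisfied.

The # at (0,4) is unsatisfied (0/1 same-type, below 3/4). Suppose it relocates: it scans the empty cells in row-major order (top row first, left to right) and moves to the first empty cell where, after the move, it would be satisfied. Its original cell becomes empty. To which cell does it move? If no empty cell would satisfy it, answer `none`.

(0,0)

Vacating (0,4). Empty cells in order:
  (0,0): 1/1 same-type → satisfied — stop here.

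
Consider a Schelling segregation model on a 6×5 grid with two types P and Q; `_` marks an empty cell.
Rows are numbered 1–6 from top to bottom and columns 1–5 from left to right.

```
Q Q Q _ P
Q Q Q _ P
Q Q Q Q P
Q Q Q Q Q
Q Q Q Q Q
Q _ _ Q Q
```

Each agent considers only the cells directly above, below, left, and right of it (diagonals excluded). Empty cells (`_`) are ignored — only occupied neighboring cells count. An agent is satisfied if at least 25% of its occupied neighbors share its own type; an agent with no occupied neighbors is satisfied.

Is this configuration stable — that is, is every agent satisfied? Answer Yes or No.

Yes

(1,1)Q 2/2 satisfied
(1,2)Q 3/3 satisfied
(1,3)Q 2/2 satisfied
(1,5)P 1/1 satisfied
(2,1)Q 3/3 satisfied
(2,2)Q 4/4 satisfied
(2,3)Q 3/3 satisfied
(2,5)P 2/2 satisfied
(3,1)Q 3/3 satisfied
(3,2)Q 4/4 satisfied
(3,3)Q 4/4 satisfied
(3,4)Q 2/3 satisfied
(3,5)P 1/3 satisfied
(4,1)Q 3/3 satisfied
(4,2)Q 4/4 satisfied
(4,3)Q 4/4 satisfied
(4,4)Q 4/4 satisfied
(4,5)Q 2/3 satisfied
(5,1)Q 3/3 satisfied
(5,2)Q 3/3 satisfied
(5,3)Q 3/3 satisfied
(5,4)Q 4/4 satisfied
(5,5)Q 3/3 satisfied
(6,1)Q 1/1 satisfied
(6,4)Q 2/2 satisfied
(6,5)Q 2/2 satisfied
All meet the threshold, so the configuration is stable.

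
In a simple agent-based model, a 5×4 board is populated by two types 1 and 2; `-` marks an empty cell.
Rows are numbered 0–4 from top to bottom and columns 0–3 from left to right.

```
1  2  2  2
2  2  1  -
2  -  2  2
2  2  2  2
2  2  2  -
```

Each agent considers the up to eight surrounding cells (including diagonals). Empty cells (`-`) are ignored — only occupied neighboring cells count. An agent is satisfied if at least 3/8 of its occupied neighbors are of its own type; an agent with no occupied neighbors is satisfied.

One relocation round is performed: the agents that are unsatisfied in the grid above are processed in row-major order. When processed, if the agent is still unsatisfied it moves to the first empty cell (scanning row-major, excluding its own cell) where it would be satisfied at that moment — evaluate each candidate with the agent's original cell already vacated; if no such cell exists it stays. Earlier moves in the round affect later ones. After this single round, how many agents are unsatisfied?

2

Initially unsatisfied (in order): (0,0), (1,2).
  (0,0): no empty cell satisfies it; stays.
  (1,2): no empty cell satisfies it; stays.
Resulting grid:
1 2 2 2
2 2 1 -
2 - 2 2
2 2 2 2
2 2 2 -
Unsatisfied now: (0,0), (1,2).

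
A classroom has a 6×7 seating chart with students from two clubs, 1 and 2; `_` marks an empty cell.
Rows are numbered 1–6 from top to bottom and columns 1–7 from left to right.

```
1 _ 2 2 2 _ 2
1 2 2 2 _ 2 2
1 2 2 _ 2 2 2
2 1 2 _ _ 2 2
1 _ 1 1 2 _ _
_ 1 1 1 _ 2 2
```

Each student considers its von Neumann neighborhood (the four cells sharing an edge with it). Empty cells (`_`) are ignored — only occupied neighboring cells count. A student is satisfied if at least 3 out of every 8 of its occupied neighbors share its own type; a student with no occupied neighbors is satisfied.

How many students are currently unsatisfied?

6

Row 1: (1,1)1 1/1 satisfied · (1,3)2 2/2 satisfied · (1,4)2 3/3 satisfied · (1,5)2 1/1 satisfied · (1,7)2 1/1 satisfied
Row 2: (2,1)1 2/3 satisfied · (2,2)2 2/3 satisfied · (2,3)2 4/4 satisfied · (2,4)2 2/2 satisfied · (2,6)2 2/2 satisfied · (2,7)2 3/3 satisfied
Row 3: (3,1)1 1/3 not · (3,2)2 2/4 satisfied · (3,3)2 3/3 satisfied · (3,5)2 1/1 satisfied · (3,6)2 4/4 satisfied · (3,7)2 3/3 satisfied
Row 4: (4,1)2 0/3 not · (4,2)1 0/3 not · (4,3)2 1/3 not · (4,6)2 2/2 satisfied · (4,7)2 2/2 satisfied
Row 5: (5,1)1 0/1 not · (5,3)1 2/3 satisfied · (5,4)1 2/3 satisfied · (5,5)2 0/1 not
Row 6: (6,2)1 1/1 satisfied · (6,3)1 3/3 satisfied · (6,4)1 2/2 satisfied · (6,6)2 1/1 satisfied · (6,7)2 1/1 satisfied
Unsatisfied: (3,1), (4,1), (4,2), (4,3), (5,1), (5,5) — 6 in total.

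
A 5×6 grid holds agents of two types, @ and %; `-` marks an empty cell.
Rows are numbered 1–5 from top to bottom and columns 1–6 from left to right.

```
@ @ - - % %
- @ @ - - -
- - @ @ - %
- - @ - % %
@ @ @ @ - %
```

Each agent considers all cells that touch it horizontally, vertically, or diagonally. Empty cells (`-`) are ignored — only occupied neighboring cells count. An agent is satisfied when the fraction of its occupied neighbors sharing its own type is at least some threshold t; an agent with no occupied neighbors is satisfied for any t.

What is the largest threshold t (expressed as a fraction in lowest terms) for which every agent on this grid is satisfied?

3/5

(1,1)@ 2/2
(1,2)@ 3/3
(1,5)% 1/1
(1,6)% 1/1
(2,2)@ 4/4
(2,3)@ 4/4
(3,3)@ 4/4
(3,4)@ 3/4
(3,6)% 2/2
(4,3)@ 5/5
(4,5)% 3/5
(4,6)% 3/3
(5,1)@ 1/1
(5,2)@ 3/3
(5,3)@ 3/3
(5,4)@ 2/3
(5,6)% 2/2
The smallest same-type fraction is 3/5 at (4,5), which reduces to 3/5. Any threshold above that leaves this agent unsatisfied.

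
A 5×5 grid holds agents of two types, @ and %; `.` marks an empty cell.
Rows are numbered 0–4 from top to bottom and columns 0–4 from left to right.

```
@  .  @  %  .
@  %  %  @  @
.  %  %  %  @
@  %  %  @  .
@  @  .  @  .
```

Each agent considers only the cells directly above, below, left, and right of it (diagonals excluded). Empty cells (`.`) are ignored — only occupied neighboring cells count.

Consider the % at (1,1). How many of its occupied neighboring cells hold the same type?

2

Occupied neighbors of (1,1): (2,1)=%, (1,0)=@, (1,2)=%.
Same type (%): 2 of 3.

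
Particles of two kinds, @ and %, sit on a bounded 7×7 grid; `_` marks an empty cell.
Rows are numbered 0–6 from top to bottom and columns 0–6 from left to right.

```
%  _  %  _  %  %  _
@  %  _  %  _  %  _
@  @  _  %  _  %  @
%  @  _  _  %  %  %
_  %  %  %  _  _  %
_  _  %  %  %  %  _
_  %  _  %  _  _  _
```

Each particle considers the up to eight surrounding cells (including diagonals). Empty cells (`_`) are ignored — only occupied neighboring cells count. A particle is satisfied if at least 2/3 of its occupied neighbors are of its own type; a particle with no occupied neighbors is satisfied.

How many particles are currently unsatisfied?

8

(0,0)% 1/2 unhappy
(0,2)% 2/2 ok
(0,4)% 3/3 ok
(0,5)% 2/2 ok
(1,0)@ 2/4 unhappy
(1,1)% 2/5 unhappy
(1,3)% 3/3 ok
(1,5)% 3/4 ok
(2,0)@ 3/5 unhappy
(2,1)@ 3/5 unhappy
(2,3)% 2/2 ok
(2,5)% 4/5 ok
(2,6)@ 0/4 unhappy
(3,0)% 1/4 unhappy
(3,1)@ 2/5 unhappy
(3,4)% 4/4 ok
(3,5)% 4/5 ok
(3,6)% 3/4 ok
(4,1)% 3/4 ok
(4,2)% 4/5 ok
(4,3)% 5/5 ok
(4,6)% 3/3 ok
(5,2)% 6/6 ok
(5,3)% 5/5 ok
(5,4)% 4/4 ok
(5,5)% 2/2 ok
(6,1)% 1/1 ok
(6,3)% 3/3 ok
Unsatisfied: (0,0), (1,0), (1,1), (2,0), (2,1), (2,6), (3,0), (3,1) — 8 in total.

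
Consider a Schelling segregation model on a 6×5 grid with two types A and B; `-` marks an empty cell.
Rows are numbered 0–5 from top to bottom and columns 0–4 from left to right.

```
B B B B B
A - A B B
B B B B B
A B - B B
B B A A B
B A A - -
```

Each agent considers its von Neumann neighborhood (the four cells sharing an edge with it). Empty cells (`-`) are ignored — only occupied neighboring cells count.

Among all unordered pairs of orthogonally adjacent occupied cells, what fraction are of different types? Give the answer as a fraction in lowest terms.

13/37

Scan each occupied cell's neighbors to the right and below so each pair is counted once.
Row 0: B(0,0)–B(0,1)= B(0,0)–A(1,0)≠ B(0,1)–B(0,2)= B(0,2)–B(0,3)= B(0,2)–A(1,2)≠ B(0,3)–B(0,4)= B(0,3)–B(1,3)= B(0,4)–B(1,4)=  → 2/8 unlike.
Row 1: A(1,0)–B(2,0)≠ A(1,2)–B(1,3)≠ A(1,2)–B(2,2)≠ B(1,3)–B(1,4)= B(1,3)–B(2,3)= B(1,4)–B(2,4)=  → 3/6 unlike.
Row 2: B(2,0)–B(2,1)= B(2,0)–A(3,0)≠ B(2,1)–B(2,2)= B(2,1)–B(3,1)= B(2,2)–B(2,3)= B(2,3)–B(2,4)= B(2,3)–B(3,3)= B(2,4)–B(3,4)=  → 1/8 unlike.
Row 3: A(3,0)–B(3,1)≠ A(3,0)–B(4,0)≠ B(3,1)–B(4,1)= B(3,3)–B(3,4)= B(3,3)–A(4,3)≠ B(3,4)–B(4,4)=  → 3/6 unlike.
Row 4: B(4,0)–B(4,1)= B(4,0)–B(5,0)= B(4,1)–A(4,2)≠ B(4,1)–A(5,1)≠ A(4,2)–A(4,3)= A(4,2)–A(5,2)= A(4,3)–B(4,4)≠  → 3/7 unlike.
Row 5: B(5,0)–A(5,1)≠ A(5,1)–A(5,2)=  → 1/2 unlike.
Total adjacent occupied pairs: 37; unlike-type pairs: 13.
13/37 is already in lowest terms.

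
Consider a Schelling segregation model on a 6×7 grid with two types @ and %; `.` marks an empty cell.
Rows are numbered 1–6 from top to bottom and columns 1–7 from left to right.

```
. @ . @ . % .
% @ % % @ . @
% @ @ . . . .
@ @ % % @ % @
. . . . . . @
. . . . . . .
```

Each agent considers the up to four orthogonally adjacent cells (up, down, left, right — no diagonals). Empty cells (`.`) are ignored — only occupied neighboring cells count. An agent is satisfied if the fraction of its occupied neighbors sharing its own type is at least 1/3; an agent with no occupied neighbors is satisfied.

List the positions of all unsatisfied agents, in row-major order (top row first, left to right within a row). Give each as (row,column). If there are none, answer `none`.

(1,4), (2,5), (4,5), (4,6)

Row 1: (1,2)@ 1/1 ✓ · (1,4)@ 0/1 ✗ · (1,6)% 0/0 ✓
Row 2: (2,1)% 1/2 ✓ · (2,2)@ 2/4 ✓ · (2,3)% 1/3 ✓ · (2,4)% 1/3 ✓ · (2,5)@ 0/1 ✗ · (2,7)@ 0/0 ✓
Row 3: (3,1)% 1/3 ✓ · (3,2)@ 3/4 ✓ · (3,3)@ 1/3 ✓
Row 4: (4,1)@ 1/2 ✓ · (4,2)@ 2/3 ✓ · (4,3)% 1/3 ✓ · (4,4)% 1/2 ✓ · (4,5)@ 0/2 ✗ · (4,6)% 0/2 ✗ · (4,7)@ 1/2 ✓
Row 5: (5,7)@ 1/1 ✓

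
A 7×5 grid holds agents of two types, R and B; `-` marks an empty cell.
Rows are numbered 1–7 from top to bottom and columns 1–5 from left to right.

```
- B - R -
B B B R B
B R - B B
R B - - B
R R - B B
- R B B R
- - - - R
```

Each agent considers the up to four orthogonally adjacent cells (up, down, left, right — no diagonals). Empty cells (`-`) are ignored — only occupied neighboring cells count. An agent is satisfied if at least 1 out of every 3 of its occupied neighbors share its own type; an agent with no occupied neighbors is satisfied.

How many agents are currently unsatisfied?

3

(1,2)B 1/1 ✓
(1,4)R 1/1 ✓
(2,1)B 2/2 ✓
(2,2)B 3/4 ✓
(2,3)B 1/2 ✓
(2,4)R 1/4 ✗
(2,5)B 1/2 ✓
(3,1)B 1/3 ✓
(3,2)R 0/3 ✗
(3,4)B 1/2 ✓
(3,5)B 3/3 ✓
(4,1)R 1/3 ✓
(4,2)B 0/3 ✗
(4,5)B 2/2 ✓
(5,1)R 2/2 ✓
(5,2)R 2/3 ✓
(5,4)B 2/2 ✓
(5,5)B 2/3 ✓
(6,2)R 1/2 ✓
(6,3)B 1/2 ✓
(6,4)B 2/3 ✓
(6,5)R 1/3 ✓
(7,5)R 1/1 ✓
Unsatisfied: (2,4), (3,2), (4,2) — 3 in total.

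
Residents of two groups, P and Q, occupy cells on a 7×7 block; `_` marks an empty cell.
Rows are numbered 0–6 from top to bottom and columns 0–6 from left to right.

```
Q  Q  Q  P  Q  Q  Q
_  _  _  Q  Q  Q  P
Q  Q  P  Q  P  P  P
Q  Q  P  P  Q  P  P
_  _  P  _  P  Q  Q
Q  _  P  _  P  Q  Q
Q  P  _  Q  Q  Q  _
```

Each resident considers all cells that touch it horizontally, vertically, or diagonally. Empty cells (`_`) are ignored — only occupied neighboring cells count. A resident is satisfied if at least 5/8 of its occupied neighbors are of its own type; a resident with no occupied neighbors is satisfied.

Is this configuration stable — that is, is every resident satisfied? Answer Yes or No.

Row 0: (0,0)Q 1/1 ok · (0,1)Q 2/2 ok · (0,2)Q 2/3 ok · (0,3)P 0/4 unhappy · (0,4)Q 4/5 ok · (0,5)Q 4/5 ok · (0,6)Q 2/3 ok
Row 1: (1,3)Q 4/7 unhappy · (1,4)Q 5/8 ok · (1,5)Q 4/8 unhappy · (1,6)P 2/5 unhappy
Row 2: (2,0)Q 3/3 ok · (2,1)Q 3/5 unhappy · (2,2)P 2/6 unhappy · (2,3)Q 3/7 unhappy · (2,4)P 3/8 unhappy · (2,5)P 5/8 ok · (2,6)P 4/5 ok
Row 3: (3,0)Q 3/3 ok · (3,1)Q 3/6 unhappy · (3,2)P 3/6 unhappy · (3,3)P 5/7 ok · (3,4)Q 2/7 unhappy · (3,5)P 5/8 ok · (3,6)P 3/5 unhappy
Row 4: (4,2)P 3/4 ok · (4,4)P 3/6 unhappy · (4,5)Q 4/8 unhappy · (4,6)Q 3/5 unhappy
Row 5: (5,0)Q 1/2 unhappy · (5,2)P 2/3 ok · (5,4)P 1/6 unhappy · (5,5)Q 5/7 ok · (5,6)Q 4/4 ok
Row 6: (6,0)Q 1/2 unhappy · (6,1)P 1/3 unhappy · (6,3)Q 1/3 unhappy · (6,4)Q 3/4 ok · (6,5)Q 3/4 ok
For instance (0,3) has only 0/4 same-type neighbors, below 5/8.

No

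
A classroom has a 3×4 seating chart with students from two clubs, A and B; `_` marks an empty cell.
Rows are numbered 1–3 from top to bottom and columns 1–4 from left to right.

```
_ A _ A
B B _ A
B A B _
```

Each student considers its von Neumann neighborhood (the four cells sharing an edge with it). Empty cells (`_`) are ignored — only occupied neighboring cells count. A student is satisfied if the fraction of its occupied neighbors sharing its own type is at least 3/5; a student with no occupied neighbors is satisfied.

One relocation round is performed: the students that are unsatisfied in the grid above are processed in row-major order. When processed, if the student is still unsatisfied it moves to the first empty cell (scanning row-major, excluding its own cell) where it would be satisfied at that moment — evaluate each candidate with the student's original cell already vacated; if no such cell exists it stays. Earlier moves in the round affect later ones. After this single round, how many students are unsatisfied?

0

Initially unsatisfied (in order): (1,2), (2,2), (3,1), (3,2), (3,3).
  (1,2) → (1,3).
  (2,2) → (1,1).
  (3,1): no empty cell satisfies it; stays.
  (3,2) → (2,3).
  (3,3) → (3,2).
Resulting grid:
B _ A A
B _ A A
B B _ _
All satisfied now.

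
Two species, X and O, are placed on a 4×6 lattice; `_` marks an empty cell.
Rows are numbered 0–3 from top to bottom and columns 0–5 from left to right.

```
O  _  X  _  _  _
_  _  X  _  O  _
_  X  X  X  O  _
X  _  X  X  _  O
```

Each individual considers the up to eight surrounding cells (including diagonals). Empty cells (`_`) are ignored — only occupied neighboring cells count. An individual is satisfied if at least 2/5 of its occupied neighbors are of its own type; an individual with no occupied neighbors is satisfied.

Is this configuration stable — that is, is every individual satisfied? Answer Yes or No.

Row 0: (0,0)O 0/0 ok · (0,2)X 1/1 ok
Row 1: (1,2)X 4/4 ok · (1,4)O 1/2 ok
Row 2: (2,1)X 4/4 ok · (2,2)X 5/5 ok · (2,3)X 4/6 ok · (2,4)O 2/4 ok
Row 3: (3,0)X 1/1 ok · (3,2)X 4/4 ok · (3,3)X 3/4 ok · (3,5)O 1/1 ok
All meet the threshold, so the configuration is stable.

Yes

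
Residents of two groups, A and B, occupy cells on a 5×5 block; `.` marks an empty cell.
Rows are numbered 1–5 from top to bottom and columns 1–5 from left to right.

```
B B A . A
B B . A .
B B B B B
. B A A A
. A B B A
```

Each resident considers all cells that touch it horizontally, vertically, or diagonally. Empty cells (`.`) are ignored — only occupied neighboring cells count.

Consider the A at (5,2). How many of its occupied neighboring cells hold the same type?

1

Occupied neighbors of (5,2): (4,2)=B, (4,3)=A, (5,3)=B.
Same type (A): 1 of 3.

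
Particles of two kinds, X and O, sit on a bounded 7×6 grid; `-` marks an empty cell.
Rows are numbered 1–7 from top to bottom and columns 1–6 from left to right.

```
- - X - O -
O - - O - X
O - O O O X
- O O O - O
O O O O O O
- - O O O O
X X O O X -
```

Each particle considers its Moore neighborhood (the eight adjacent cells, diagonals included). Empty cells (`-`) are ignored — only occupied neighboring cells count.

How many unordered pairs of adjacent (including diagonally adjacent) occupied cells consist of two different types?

11

Scan each occupied cell's neighbors to the right and below (and the two forward diagonals) so each pair is counted once.
Row 1: X(1,3)–O(2,4)≠ O(1,5)–X(2,6)≠ O(1,5)–O(2,4)=  → 2/3 unlike.
Row 2: O(2,1)–O(3,1)= O(2,4)–O(3,4)= O(2,4)–O(3,5)= O(2,4)–O(3,3)= X(2,6)–X(3,6)= X(2,6)–O(3,5)≠  → 1/6 unlike.
Row 3: O(3,1)–O(4,2)= O(3,3)–O(3,4)= O(3,3)–O(4,3)= O(3,3)–O(4,4)= O(3,3)–O(4,2)= O(3,4)–O(3,5)= O(3,4)–O(4,4)= O(3,4)–O(4,3)= O(3,5)–X(3,6)≠ O(3,5)–O(4,6)= O(3,5)–O(4,4)= X(3,6)–O(4,6)≠  → 2/12 unlike.
Row 4: O(4,2)–O(4,3)= O(4,2)–O(5,2)= O(4,2)–O(5,3)= O(4,2)–O(5,1)= O(4,3)–O(4,4)= O(4,3)–O(5,3)= O(4,3)–O(5,4)= O(4,3)–O(5,2)= O(4,4)–O(5,4)= O(4,4)–O(5,5)= O(4,4)–O(5,3)= O(4,6)–O(5,6)= O(4,6)–O(5,5)=  → 0/13 unlike.
Row 5: O(5,1)–O(5,2)= O(5,2)–O(5,3)= O(5,2)–O(6,3)= O(5,3)–O(5,4)= O(5,3)–O(6,3)= O(5,3)–O(6,4)= O(5,4)–O(5,5)= O(5,4)–O(6,4)= O(5,4)–O(6,5)= O(5,4)–O(6,3)= O(5,5)–O(5,6)= O(5,5)–O(6,5)= O(5,5)–O(6,6)= O(5,5)–O(6,4)= O(5,6)–O(6,6)= O(5,6)–O(6,5)=  → 0/16 unlike.
Row 6: O(6,3)–O(6,4)= O(6,3)–O(7,3)= O(6,3)–O(7,4)= O(6,3)–X(7,2)≠ O(6,4)–O(6,5)= O(6,4)–O(7,4)= O(6,4)–X(7,5)≠ O(6,4)–O(7,3)= O(6,5)–O(6,6)= O(6,5)–X(7,5)≠ O(6,5)–O(7,4)= O(6,6)–X(7,5)≠  → 4/12 unlike.
Row 7: X(7,1)–X(7,2)= X(7,2)–O(7,3)≠ O(7,3)–O(7,4)= O(7,4)–X(7,5)≠  → 2/4 unlike.
Total adjacent occupied pairs: 66; unlike-type pairs: 11.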